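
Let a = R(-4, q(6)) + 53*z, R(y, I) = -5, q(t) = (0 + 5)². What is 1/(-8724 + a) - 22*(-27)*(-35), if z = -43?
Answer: -228856321/11008 ≈ -20790.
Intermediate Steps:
q(t) = 25 (q(t) = 5² = 25)
a = -2284 (a = -5 + 53*(-43) = -5 - 2279 = -2284)
1/(-8724 + a) - 22*(-27)*(-35) = 1/(-8724 - 2284) - 22*(-27)*(-35) = 1/(-11008) - (-594)*(-35) = -1/11008 - 1*20790 = -1/11008 - 20790 = -228856321/11008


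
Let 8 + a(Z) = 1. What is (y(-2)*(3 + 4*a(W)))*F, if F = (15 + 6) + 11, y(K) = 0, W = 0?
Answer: 0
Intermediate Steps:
a(Z) = -7 (a(Z) = -8 + 1 = -7)
F = 32 (F = 21 + 11 = 32)
(y(-2)*(3 + 4*a(W)))*F = (0*(3 + 4*(-7)))*32 = (0*(3 - 28))*32 = (0*(-25))*32 = 0*32 = 0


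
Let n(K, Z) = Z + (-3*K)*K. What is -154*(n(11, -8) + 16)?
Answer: 54670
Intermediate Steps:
n(K, Z) = Z - 3*K²
-154*(n(11, -8) + 16) = -154*((-8 - 3*11²) + 16) = -154*((-8 - 3*121) + 16) = -154*((-8 - 363) + 16) = -154*(-371 + 16) = -154*(-355) = 54670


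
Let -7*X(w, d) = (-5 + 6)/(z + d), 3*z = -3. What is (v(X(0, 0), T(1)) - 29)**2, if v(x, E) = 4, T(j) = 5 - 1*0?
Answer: 625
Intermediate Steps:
z = -1 (z = (1/3)*(-3) = -1)
T(j) = 5 (T(j) = 5 + 0 = 5)
X(w, d) = -1/(7*(-1 + d)) (X(w, d) = -(-5 + 6)/(7*(-1 + d)) = -1/(7*(-1 + d)))
(v(X(0, 0), T(1)) - 29)**2 = (4 - 29)**2 = (-25)**2 = 625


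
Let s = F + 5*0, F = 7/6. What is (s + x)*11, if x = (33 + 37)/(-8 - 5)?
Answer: -3619/78 ≈ -46.397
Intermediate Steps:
F = 7/6 (F = 7*(⅙) = 7/6 ≈ 1.1667)
s = 7/6 (s = 7/6 + 5*0 = 7/6 + 0 = 7/6 ≈ 1.1667)
x = -70/13 (x = 70/(-13) = 70*(-1/13) = -70/13 ≈ -5.3846)
(s + x)*11 = (7/6 - 70/13)*11 = -329/78*11 = -3619/78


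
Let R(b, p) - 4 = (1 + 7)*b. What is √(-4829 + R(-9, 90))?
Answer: I*√4897 ≈ 69.979*I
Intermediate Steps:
R(b, p) = 4 + 8*b (R(b, p) = 4 + (1 + 7)*b = 4 + 8*b)
√(-4829 + R(-9, 90)) = √(-4829 + (4 + 8*(-9))) = √(-4829 + (4 - 72)) = √(-4829 - 68) = √(-4897) = I*√4897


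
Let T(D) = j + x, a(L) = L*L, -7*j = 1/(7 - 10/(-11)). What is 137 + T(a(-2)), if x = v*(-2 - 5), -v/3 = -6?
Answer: 6688/609 ≈ 10.982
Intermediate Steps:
v = 18 (v = -3*(-6) = 18)
j = -11/609 (j = -1/(7*(7 - 10/(-11))) = -1/(7*(7 - 10*(-1/11))) = -1/(7*(7 + 10/11)) = -1/(7*87/11) = -⅐*11/87 = -11/609 ≈ -0.018062)
a(L) = L²
x = -126 (x = 18*(-2 - 5) = 18*(-7) = -126)
T(D) = -76745/609 (T(D) = -11/609 - 126 = -76745/609)
137 + T(a(-2)) = 137 - 76745/609 = 6688/609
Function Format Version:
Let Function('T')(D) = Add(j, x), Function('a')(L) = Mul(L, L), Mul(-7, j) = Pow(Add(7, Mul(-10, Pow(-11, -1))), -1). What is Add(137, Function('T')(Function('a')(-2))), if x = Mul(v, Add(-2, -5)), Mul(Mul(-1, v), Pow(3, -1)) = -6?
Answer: Rational(6688, 609) ≈ 10.982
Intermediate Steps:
v = 18 (v = Mul(-3, -6) = 18)
j = Rational(-11, 609) (j = Mul(Rational(-1, 7), Pow(Add(7, Mul(-10, Pow(-11, -1))), -1)) = Mul(Rational(-1, 7), Pow(Add(7, Mul(-10, Rational(-1, 11))), -1)) = Mul(Rational(-1, 7), Pow(Add(7, Rational(10, 11)), -1)) = Mul(Rational(-1, 7), Pow(Rational(87, 11), -1)) = Mul(Rational(-1, 7), Rational(11, 87)) = Rational(-11, 609) ≈ -0.018062)
Function('a')(L) = Pow(L, 2)
x = -126 (x = Mul(18, Add(-2, -5)) = Mul(18, -7) = -126)
Function('T')(D) = Rational(-76745, 609) (Function('T')(D) = Add(Rational(-11, 609), -126) = Rational(-76745, 609))
Add(137, Function('T')(Function('a')(-2))) = Add(137, Rational(-76745, 609)) = Rational(6688, 609)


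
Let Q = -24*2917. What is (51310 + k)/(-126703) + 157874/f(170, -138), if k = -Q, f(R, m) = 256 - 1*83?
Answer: 19982121408/21919619 ≈ 911.61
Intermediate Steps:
Q = -70008
f(R, m) = 173 (f(R, m) = 256 - 83 = 173)
k = 70008 (k = -1*(-70008) = 70008)
(51310 + k)/(-126703) + 157874/f(170, -138) = (51310 + 70008)/(-126703) + 157874/173 = 121318*(-1/126703) + 157874*(1/173) = -121318/126703 + 157874/173 = 19982121408/21919619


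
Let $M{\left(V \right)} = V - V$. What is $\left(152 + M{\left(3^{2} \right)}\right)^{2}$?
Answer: $23104$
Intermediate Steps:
$M{\left(V \right)} = 0$
$\left(152 + M{\left(3^{2} \right)}\right)^{2} = \left(152 + 0\right)^{2} = 152^{2} = 23104$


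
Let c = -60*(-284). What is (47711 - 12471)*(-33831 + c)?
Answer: -591714840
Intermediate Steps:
c = 17040
(47711 - 12471)*(-33831 + c) = (47711 - 12471)*(-33831 + 17040) = 35240*(-16791) = -591714840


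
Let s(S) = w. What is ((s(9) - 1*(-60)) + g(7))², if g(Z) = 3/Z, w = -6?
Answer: 145161/49 ≈ 2962.5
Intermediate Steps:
s(S) = -6
((s(9) - 1*(-60)) + g(7))² = ((-6 - 1*(-60)) + 3/7)² = ((-6 + 60) + 3*(⅐))² = (54 + 3/7)² = (381/7)² = 145161/49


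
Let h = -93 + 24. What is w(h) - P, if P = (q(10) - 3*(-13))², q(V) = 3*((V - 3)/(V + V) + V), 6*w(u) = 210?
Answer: -1948801/400 ≈ -4872.0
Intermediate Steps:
h = -69
w(u) = 35 (w(u) = (⅙)*210 = 35)
q(V) = 3*V + 3*(-3 + V)/(2*V) (q(V) = 3*((-3 + V)/((2*V)) + V) = 3*((-3 + V)*(1/(2*V)) + V) = 3*((-3 + V)/(2*V) + V) = 3*(V + (-3 + V)/(2*V)) = 3*V + 3*(-3 + V)/(2*V))
P = 1962801/400 (P = ((3/2 + 3*10 - 9/2/10) - 3*(-13))² = ((3/2 + 30 - 9/2*⅒) + 39)² = ((3/2 + 30 - 9/20) + 39)² = (621/20 + 39)² = (1401/20)² = 1962801/400 ≈ 4907.0)
w(h) - P = 35 - 1*1962801/400 = 35 - 1962801/400 = -1948801/400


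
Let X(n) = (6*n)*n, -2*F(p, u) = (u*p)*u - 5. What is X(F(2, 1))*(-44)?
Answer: -594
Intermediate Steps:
F(p, u) = 5/2 - p*u²/2 (F(p, u) = -((u*p)*u - 5)/2 = -((p*u)*u - 5)/2 = -(p*u² - 5)/2 = -(-5 + p*u²)/2 = 5/2 - p*u²/2)
X(n) = 6*n²
X(F(2, 1))*(-44) = (6*(5/2 - ½*2*1²)²)*(-44) = (6*(5/2 - ½*2*1)²)*(-44) = (6*(5/2 - 1)²)*(-44) = (6*(3/2)²)*(-44) = (6*(9/4))*(-44) = (27/2)*(-44) = -594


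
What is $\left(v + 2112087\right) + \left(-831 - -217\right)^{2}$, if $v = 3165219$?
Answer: $5654302$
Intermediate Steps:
$\left(v + 2112087\right) + \left(-831 - -217\right)^{2} = \left(3165219 + 2112087\right) + \left(-831 - -217\right)^{2} = 5277306 + \left(-831 + 217\right)^{2} = 5277306 + \left(-614\right)^{2} = 5277306 + 376996 = 5654302$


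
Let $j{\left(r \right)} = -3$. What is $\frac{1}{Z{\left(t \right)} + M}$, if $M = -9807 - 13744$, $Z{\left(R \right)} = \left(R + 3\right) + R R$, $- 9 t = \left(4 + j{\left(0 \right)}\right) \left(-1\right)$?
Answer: $- \frac{81}{1907378} \approx -4.2467 \cdot 10^{-5}$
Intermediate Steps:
$t = \frac{1}{9}$ ($t = - \frac{\left(4 - 3\right) \left(-1\right)}{9} = - \frac{1 \left(-1\right)}{9} = \left(- \frac{1}{9}\right) \left(-1\right) = \frac{1}{9} \approx 0.11111$)
$Z{\left(R \right)} = 3 + R + R^{2}$ ($Z{\left(R \right)} = \left(3 + R\right) + R^{2} = 3 + R + R^{2}$)
$M = -23551$ ($M = -9807 - 13744 = -23551$)
$\frac{1}{Z{\left(t \right)} + M} = \frac{1}{\left(3 + \frac{1}{9} + \left(\frac{1}{9}\right)^{2}\right) - 23551} = \frac{1}{\left(3 + \frac{1}{9} + \frac{1}{81}\right) - 23551} = \frac{1}{\frac{253}{81} - 23551} = \frac{1}{- \frac{1907378}{81}} = - \frac{81}{1907378}$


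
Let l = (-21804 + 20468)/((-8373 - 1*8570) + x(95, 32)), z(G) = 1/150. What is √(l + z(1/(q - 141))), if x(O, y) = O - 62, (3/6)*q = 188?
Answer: √220482726/50730 ≈ 0.29270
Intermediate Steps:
q = 376 (q = 2*188 = 376)
x(O, y) = -62 + O
z(G) = 1/150
l = 668/8455 (l = (-21804 + 20468)/((-8373 - 1*8570) + (-62 + 95)) = -1336/((-8373 - 8570) + 33) = -1336/(-16943 + 33) = -1336/(-16910) = -1336*(-1/16910) = 668/8455 ≈ 0.079007)
√(l + z(1/(q - 141))) = √(668/8455 + 1/150) = √(21731/253650) = √220482726/50730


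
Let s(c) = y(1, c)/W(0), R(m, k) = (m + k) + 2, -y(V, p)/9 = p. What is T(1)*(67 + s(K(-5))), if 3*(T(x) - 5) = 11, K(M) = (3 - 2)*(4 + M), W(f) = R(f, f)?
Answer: 1859/3 ≈ 619.67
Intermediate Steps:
y(V, p) = -9*p
R(m, k) = 2 + k + m (R(m, k) = (k + m) + 2 = 2 + k + m)
W(f) = 2 + 2*f (W(f) = 2 + f + f = 2 + 2*f)
K(M) = 4 + M (K(M) = 1*(4 + M) = 4 + M)
T(x) = 26/3 (T(x) = 5 + (1/3)*11 = 5 + 11/3 = 26/3)
s(c) = -9*c/2 (s(c) = (-9*c)/(2 + 2*0) = (-9*c)/(2 + 0) = -9*c/2)
T(1)*(67 + s(K(-5))) = 26*(67 - 9*(4 - 5)/2)/3 = 26*(67 - 9/2*(-1))/3 = 26*(67 + 9/2)/3 = (26/3)*(143/2) = 1859/3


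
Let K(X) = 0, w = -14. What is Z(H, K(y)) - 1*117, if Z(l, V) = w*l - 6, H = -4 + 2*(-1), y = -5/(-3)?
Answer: -39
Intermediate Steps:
y = 5/3 (y = -5*(-1/3) = 5/3 ≈ 1.6667)
H = -6 (H = -4 - 2 = -6)
Z(l, V) = -6 - 14*l (Z(l, V) = -14*l - 6 = -6 - 14*l)
Z(H, K(y)) - 1*117 = (-6 - 14*(-6)) - 1*117 = (-6 + 84) - 117 = 78 - 117 = -39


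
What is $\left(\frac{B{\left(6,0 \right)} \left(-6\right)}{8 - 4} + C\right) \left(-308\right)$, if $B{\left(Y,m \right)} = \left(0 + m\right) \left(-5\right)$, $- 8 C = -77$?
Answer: $- \frac{5929}{2} \approx -2964.5$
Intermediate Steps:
$C = \frac{77}{8}$ ($C = \left(- \frac{1}{8}\right) \left(-77\right) = \frac{77}{8} \approx 9.625$)
$B{\left(Y,m \right)} = - 5 m$ ($B{\left(Y,m \right)} = m \left(-5\right) = - 5 m$)
$\left(\frac{B{\left(6,0 \right)} \left(-6\right)}{8 - 4} + C\right) \left(-308\right) = \left(\frac{\left(-5\right) 0 \left(-6\right)}{8 - 4} + \frac{77}{8}\right) \left(-308\right) = \left(\frac{0 \left(-6\right)}{4} + \frac{77}{8}\right) \left(-308\right) = \left(0 \cdot \frac{1}{4} + \frac{77}{8}\right) \left(-308\right) = \left(0 + \frac{77}{8}\right) \left(-308\right) = \frac{77}{8} \left(-308\right) = - \frac{5929}{2}$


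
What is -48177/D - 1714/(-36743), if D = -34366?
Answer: 1829070835/1262709938 ≈ 1.4485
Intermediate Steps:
-48177/D - 1714/(-36743) = -48177/(-34366) - 1714/(-36743) = -48177*(-1/34366) - 1714*(-1/36743) = 48177/34366 + 1714/36743 = 1829070835/1262709938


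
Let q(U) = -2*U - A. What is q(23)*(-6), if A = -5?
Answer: 246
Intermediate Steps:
q(U) = 5 - 2*U (q(U) = -2*U - 1*(-5) = -2*U + 5 = 5 - 2*U)
q(23)*(-6) = (5 - 2*23)*(-6) = (5 - 46)*(-6) = -41*(-6) = 246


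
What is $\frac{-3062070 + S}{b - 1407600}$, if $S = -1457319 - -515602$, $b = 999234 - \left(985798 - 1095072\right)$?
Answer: $\frac{4003787}{299092} \approx 13.386$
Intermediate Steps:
$b = 1108508$ ($b = 999234 - \left(985798 - 1095072\right) = 999234 - -109274 = 999234 + 109274 = 1108508$)
$S = -941717$ ($S = -1457319 + 515602 = -941717$)
$\frac{-3062070 + S}{b - 1407600} = \frac{-3062070 - 941717}{1108508 - 1407600} = - \frac{4003787}{-299092} = \left(-4003787\right) \left(- \frac{1}{299092}\right) = \frac{4003787}{299092}$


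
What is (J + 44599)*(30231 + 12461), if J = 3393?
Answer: 2048874464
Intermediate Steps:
(J + 44599)*(30231 + 12461) = (3393 + 44599)*(30231 + 12461) = 47992*42692 = 2048874464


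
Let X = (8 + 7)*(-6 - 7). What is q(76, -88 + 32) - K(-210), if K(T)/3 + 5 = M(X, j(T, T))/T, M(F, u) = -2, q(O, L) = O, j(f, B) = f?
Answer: 3184/35 ≈ 90.971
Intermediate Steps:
X = -195 (X = 15*(-13) = -195)
K(T) = -15 - 6/T (K(T) = -15 + 3*(-2/T) = -15 - 6/T)
q(76, -88 + 32) - K(-210) = 76 - (-15 - 6/(-210)) = 76 - (-15 - 6*(-1/210)) = 76 - (-15 + 1/35) = 76 - 1*(-524/35) = 76 + 524/35 = 3184/35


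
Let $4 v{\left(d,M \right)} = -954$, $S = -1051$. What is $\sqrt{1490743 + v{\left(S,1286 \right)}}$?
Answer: $\frac{\sqrt{5962018}}{2} \approx 1220.9$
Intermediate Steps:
$v{\left(d,M \right)} = - \frac{477}{2}$ ($v{\left(d,M \right)} = \frac{1}{4} \left(-954\right) = - \frac{477}{2}$)
$\sqrt{1490743 + v{\left(S,1286 \right)}} = \sqrt{1490743 - \frac{477}{2}} = \sqrt{\frac{2981009}{2}} = \frac{\sqrt{5962018}}{2}$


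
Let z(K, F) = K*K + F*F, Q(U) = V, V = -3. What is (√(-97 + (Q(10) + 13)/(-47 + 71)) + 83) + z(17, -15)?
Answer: 597 + I*√3477/6 ≈ 597.0 + 9.8277*I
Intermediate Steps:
Q(U) = -3
z(K, F) = F² + K² (z(K, F) = K² + F² = F² + K²)
(√(-97 + (Q(10) + 13)/(-47 + 71)) + 83) + z(17, -15) = (√(-97 + (-3 + 13)/(-47 + 71)) + 83) + ((-15)² + 17²) = (√(-97 + 10/24) + 83) + (225 + 289) = (√(-97 + 10*(1/24)) + 83) + 514 = (√(-97 + 5/12) + 83) + 514 = (√(-1159/12) + 83) + 514 = (I*√3477/6 + 83) + 514 = (83 + I*√3477/6) + 514 = 597 + I*√3477/6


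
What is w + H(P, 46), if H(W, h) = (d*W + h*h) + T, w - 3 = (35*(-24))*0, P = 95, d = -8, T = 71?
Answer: 1430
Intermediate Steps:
w = 3 (w = 3 + (35*(-24))*0 = 3 - 840*0 = 3 + 0 = 3)
H(W, h) = 71 + h² - 8*W (H(W, h) = (-8*W + h*h) + 71 = (-8*W + h²) + 71 = (h² - 8*W) + 71 = 71 + h² - 8*W)
w + H(P, 46) = 3 + (71 + 46² - 8*95) = 3 + (71 + 2116 - 760) = 3 + 1427 = 1430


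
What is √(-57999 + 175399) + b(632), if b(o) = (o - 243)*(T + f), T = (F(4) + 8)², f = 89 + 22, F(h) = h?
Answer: 99195 + 10*√1174 ≈ 99538.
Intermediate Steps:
f = 111
T = 144 (T = (4 + 8)² = 12² = 144)
b(o) = -61965 + 255*o (b(o) = (o - 243)*(144 + 111) = (-243 + o)*255 = -61965 + 255*o)
√(-57999 + 175399) + b(632) = √(-57999 + 175399) + (-61965 + 255*632) = √117400 + (-61965 + 161160) = 10*√1174 + 99195 = 99195 + 10*√1174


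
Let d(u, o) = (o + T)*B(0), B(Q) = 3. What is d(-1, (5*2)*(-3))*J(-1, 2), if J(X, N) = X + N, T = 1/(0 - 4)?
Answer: -363/4 ≈ -90.750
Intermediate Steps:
T = -1/4 (T = 1/(-4) = -1/4 ≈ -0.25000)
d(u, o) = -3/4 + 3*o (d(u, o) = (o - 1/4)*3 = (-1/4 + o)*3 = -3/4 + 3*o)
J(X, N) = N + X
d(-1, (5*2)*(-3))*J(-1, 2) = (-3/4 + 3*((5*2)*(-3)))*(2 - 1) = (-3/4 + 3*(10*(-3)))*1 = (-3/4 + 3*(-30))*1 = (-3/4 - 90)*1 = -363/4*1 = -363/4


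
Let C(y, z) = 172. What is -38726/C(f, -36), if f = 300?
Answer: -19363/86 ≈ -225.15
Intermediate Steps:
-38726/C(f, -36) = -38726/172 = -38726*1/172 = -19363/86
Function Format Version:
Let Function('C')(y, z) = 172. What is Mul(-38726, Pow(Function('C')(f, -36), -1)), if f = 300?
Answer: Rational(-19363, 86) ≈ -225.15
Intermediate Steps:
Mul(-38726, Pow(Function('C')(f, -36), -1)) = Mul(-38726, Pow(172, -1)) = Mul(-38726, Rational(1, 172)) = Rational(-19363, 86)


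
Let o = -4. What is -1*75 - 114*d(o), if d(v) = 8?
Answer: -987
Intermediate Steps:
-1*75 - 114*d(o) = -1*75 - 114*8 = -75 - 912 = -987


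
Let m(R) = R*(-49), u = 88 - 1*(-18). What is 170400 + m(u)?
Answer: 165206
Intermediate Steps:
u = 106 (u = 88 + 18 = 106)
m(R) = -49*R
170400 + m(u) = 170400 - 49*106 = 170400 - 5194 = 165206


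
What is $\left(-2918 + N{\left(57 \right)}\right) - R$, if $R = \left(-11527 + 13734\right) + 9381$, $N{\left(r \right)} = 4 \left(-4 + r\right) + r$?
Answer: $-14237$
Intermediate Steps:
$N{\left(r \right)} = -16 + 5 r$ ($N{\left(r \right)} = \left(-16 + 4 r\right) + r = -16 + 5 r$)
$R = 11588$ ($R = 2207 + 9381 = 11588$)
$\left(-2918 + N{\left(57 \right)}\right) - R = \left(-2918 + \left(-16 + 5 \cdot 57\right)\right) - 11588 = \left(-2918 + \left(-16 + 285\right)\right) - 11588 = \left(-2918 + 269\right) - 11588 = -2649 - 11588 = -14237$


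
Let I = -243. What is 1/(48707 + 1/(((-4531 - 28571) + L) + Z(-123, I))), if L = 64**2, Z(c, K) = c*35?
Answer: 33311/1622478876 ≈ 2.0531e-5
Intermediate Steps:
Z(c, K) = 35*c
L = 4096
1/(48707 + 1/(((-4531 - 28571) + L) + Z(-123, I))) = 1/(48707 + 1/(((-4531 - 28571) + 4096) + 35*(-123))) = 1/(48707 + 1/((-33102 + 4096) - 4305)) = 1/(48707 + 1/(-29006 - 4305)) = 1/(48707 + 1/(-33311)) = 1/(48707 - 1/33311) = 1/(1622478876/33311) = 33311/1622478876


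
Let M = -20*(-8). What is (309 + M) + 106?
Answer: 575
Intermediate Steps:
M = 160
(309 + M) + 106 = (309 + 160) + 106 = 469 + 106 = 575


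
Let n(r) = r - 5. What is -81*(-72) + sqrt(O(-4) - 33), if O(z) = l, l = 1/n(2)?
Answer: 5832 + 10*I*sqrt(3)/3 ≈ 5832.0 + 5.7735*I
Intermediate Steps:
n(r) = -5 + r
l = -1/3 (l = 1/(-5 + 2) = 1/(-3) = -1/3 ≈ -0.33333)
O(z) = -1/3
-81*(-72) + sqrt(O(-4) - 33) = -81*(-72) + sqrt(-1/3 - 33) = 5832 + sqrt(-100/3) = 5832 + 10*I*sqrt(3)/3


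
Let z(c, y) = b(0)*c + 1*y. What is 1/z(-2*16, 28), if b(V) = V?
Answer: 1/28 ≈ 0.035714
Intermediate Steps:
z(c, y) = y (z(c, y) = 0*c + 1*y = 0 + y = y)
1/z(-2*16, 28) = 1/28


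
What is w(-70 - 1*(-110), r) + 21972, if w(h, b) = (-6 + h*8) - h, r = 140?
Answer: 22246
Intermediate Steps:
w(h, b) = -6 + 7*h (w(h, b) = (-6 + 8*h) - h = -6 + 7*h)
w(-70 - 1*(-110), r) + 21972 = (-6 + 7*(-70 - 1*(-110))) + 21972 = (-6 + 7*(-70 + 110)) + 21972 = (-6 + 7*40) + 21972 = (-6 + 280) + 21972 = 274 + 21972 = 22246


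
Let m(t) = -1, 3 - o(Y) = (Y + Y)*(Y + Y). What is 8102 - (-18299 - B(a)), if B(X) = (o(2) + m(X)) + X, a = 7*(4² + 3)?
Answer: 26520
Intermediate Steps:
o(Y) = 3 - 4*Y² (o(Y) = 3 - (Y + Y)*(Y + Y) = 3 - 2*Y*2*Y = 3 - 4*Y²)
a = 133 (a = 7*(16 + 3) = 7*19 = 133)
B(X) = -14 + X (B(X) = ((3 - 4*2²) - 1) + X = ((3 - 4*4) - 1) + X = ((3 - 16) - 1) + X = (-13 - 1) + X = -14 + X)
8102 - (-18299 - B(a)) = 8102 - (-18299 - (-14 + 133)) = 8102 - (-18299 - 1*119) = 8102 - (-18299 - 119) = 8102 - 1*(-18418) = 8102 + 18418 = 26520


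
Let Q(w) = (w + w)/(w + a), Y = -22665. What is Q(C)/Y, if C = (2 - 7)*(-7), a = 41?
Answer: -7/172254 ≈ -4.0638e-5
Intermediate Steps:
C = 35 (C = -5*(-7) = 35)
Q(w) = 2*w/(41 + w) (Q(w) = (w + w)/(w + 41) = (2*w)/(41 + w) = 2*w/(41 + w))
Q(C)/Y = (2*35/(41 + 35))/(-22665) = (2*35/76)*(-1/22665) = (2*35*(1/76))*(-1/22665) = (35/38)*(-1/22665) = -7/172254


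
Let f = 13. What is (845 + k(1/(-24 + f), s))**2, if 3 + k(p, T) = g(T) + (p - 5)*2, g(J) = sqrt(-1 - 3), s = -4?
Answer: 83722016/121 + 36600*I/11 ≈ 6.9192e+5 + 3327.3*I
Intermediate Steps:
g(J) = 2*I (g(J) = sqrt(-4) = 2*I)
k(p, T) = -13 + 2*I + 2*p (k(p, T) = -3 + (2*I + (p - 5)*2) = -3 + (2*I + (-5 + p)*2) = -3 + (2*I + (-10 + 2*p)) = -3 + (-10 + 2*I + 2*p) = -13 + 2*I + 2*p)
(845 + k(1/(-24 + f), s))**2 = (845 + (-13 + 2*I + 2/(-24 + 13)))**2 = (845 + (-13 + 2*I + 2/(-11)))**2 = (845 + (-13 + 2*I + 2*(-1/11)))**2 = (845 + (-13 + 2*I - 2/11))**2 = (845 + (-145/11 + 2*I))**2 = (9150/11 + 2*I)**2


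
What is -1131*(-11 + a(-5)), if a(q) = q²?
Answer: -15834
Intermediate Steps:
-1131*(-11 + a(-5)) = -1131*(-11 + (-5)²) = -1131*(-11 + 25) = -1131*14 = -15834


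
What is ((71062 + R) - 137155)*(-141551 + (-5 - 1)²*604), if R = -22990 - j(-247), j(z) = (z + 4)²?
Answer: 17747250524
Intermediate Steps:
j(z) = (4 + z)²
R = -82039 (R = -22990 - (4 - 247)² = -22990 - 1*(-243)² = -22990 - 1*59049 = -22990 - 59049 = -82039)
((71062 + R) - 137155)*(-141551 + (-5 - 1)²*604) = ((71062 - 82039) - 137155)*(-141551 + (-5 - 1)²*604) = (-10977 - 137155)*(-141551 + (-6)²*604) = -148132*(-141551 + 36*604) = -148132*(-141551 + 21744) = -148132*(-119807) = 17747250524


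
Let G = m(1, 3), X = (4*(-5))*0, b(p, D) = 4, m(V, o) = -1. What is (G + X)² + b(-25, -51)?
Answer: 5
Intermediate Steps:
X = 0 (X = -20*0 = 0)
G = -1
(G + X)² + b(-25, -51) = (-1 + 0)² + 4 = (-1)² + 4 = 1 + 4 = 5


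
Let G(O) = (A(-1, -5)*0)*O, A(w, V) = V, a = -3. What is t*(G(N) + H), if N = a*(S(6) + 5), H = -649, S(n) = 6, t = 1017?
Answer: -660033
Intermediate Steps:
N = -33 (N = -3*(6 + 5) = -3*11 = -33)
G(O) = 0 (G(O) = (-5*0)*O = 0*O = 0)
t*(G(N) + H) = 1017*(0 - 649) = 1017*(-649) = -660033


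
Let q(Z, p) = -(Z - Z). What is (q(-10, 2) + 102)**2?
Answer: 10404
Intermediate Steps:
q(Z, p) = 0 (q(Z, p) = -1*0 = 0)
(q(-10, 2) + 102)**2 = (0 + 102)**2 = 102**2 = 10404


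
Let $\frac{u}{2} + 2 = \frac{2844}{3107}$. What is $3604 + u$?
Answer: $\frac{11190888}{3107} \approx 3601.8$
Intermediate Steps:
$u = - \frac{6740}{3107}$ ($u = -4 + 2 \cdot \frac{2844}{3107} = -4 + \frac{5688}{3107} = - \frac{6740}{3107} \approx -2.1693$)
$3604 + u = 3604 - \frac{6740}{3107} = \frac{11190888}{3107}$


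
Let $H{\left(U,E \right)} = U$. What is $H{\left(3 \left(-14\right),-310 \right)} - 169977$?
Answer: $-170019$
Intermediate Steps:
$H{\left(3 \left(-14\right),-310 \right)} - 169977 = 3 \left(-14\right) - 169977 = -42 - 169977 = -170019$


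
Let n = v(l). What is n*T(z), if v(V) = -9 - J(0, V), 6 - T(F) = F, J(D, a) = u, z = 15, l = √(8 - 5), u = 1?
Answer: 90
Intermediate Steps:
l = √3 ≈ 1.7320
J(D, a) = 1
T(F) = 6 - F
v(V) = -10 (v(V) = -9 - 1*1 = -9 - 1 = -10)
n = -10
n*T(z) = -10*(6 - 1*15) = -10*(6 - 15) = -10*(-9) = 90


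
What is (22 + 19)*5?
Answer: 205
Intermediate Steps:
(22 + 19)*5 = 41*5 = 205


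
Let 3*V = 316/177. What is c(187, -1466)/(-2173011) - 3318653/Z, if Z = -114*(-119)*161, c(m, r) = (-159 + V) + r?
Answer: -67147479881627/44213946249438 ≈ -1.5187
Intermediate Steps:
V = 316/531 (V = (316/177)/3 = (316*(1/177))/3 = (1/3)*(316/177) = 316/531 ≈ 0.59510)
c(m, r) = -84113/531 + r (c(m, r) = (-159 + 316/531) + r = -84113/531 + r)
Z = 2184126 (Z = 13566*161 = 2184126)
c(187, -1466)/(-2173011) - 3318653/Z = (-84113/531 - 1466)/(-2173011) - 3318653/2184126 = -862559/531*(-1/2173011) - 3318653*1/2184126 = 862559/1153868841 - 3318653/2184126 = -67147479881627/44213946249438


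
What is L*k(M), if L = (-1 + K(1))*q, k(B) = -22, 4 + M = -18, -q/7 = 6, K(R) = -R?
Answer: -1848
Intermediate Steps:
q = -42 (q = -7*6 = -42)
M = -22 (M = -4 - 18 = -22)
L = 84 (L = (-1 - 1*1)*(-42) = (-1 - 1)*(-42) = -2*(-42) = 84)
L*k(M) = 84*(-22) = -1848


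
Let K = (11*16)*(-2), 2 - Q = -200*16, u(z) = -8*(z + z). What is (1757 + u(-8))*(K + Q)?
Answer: 5372250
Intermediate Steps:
u(z) = -16*z
Q = 3202 (Q = 2 - (-200)*16 = 2 - 1*(-3200) = 2 + 3200 = 3202)
K = -352 (K = 176*(-2) = -352)
(1757 + u(-8))*(K + Q) = (1757 - 16*(-8))*(-352 + 3202) = (1757 + 128)*2850 = 1885*2850 = 5372250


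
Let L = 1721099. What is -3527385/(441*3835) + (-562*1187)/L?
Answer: -479946101147/194052191151 ≈ -2.4733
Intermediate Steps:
-3527385/(441*3835) + (-562*1187)/L = -3527385/(441*3835) - 562*1187/1721099 = -3527385/1691235 - 667094*1/1721099 = -3527385*1/1691235 - 667094/1721099 = -235159/112749 - 667094/1721099 = -479946101147/194052191151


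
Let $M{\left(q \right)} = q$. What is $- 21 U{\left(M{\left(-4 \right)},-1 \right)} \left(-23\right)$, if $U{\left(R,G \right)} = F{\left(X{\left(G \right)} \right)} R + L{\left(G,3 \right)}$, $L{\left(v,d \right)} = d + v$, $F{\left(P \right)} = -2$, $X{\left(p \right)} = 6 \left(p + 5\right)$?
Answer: $4830$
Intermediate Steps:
$X{\left(p \right)} = 30 + 6 p$ ($X{\left(p \right)} = 6 \left(5 + p\right) = 30 + 6 p$)
$U{\left(R,G \right)} = 3 + G - 2 R$ ($U{\left(R,G \right)} = - 2 R + \left(3 + G\right) = 3 + G - 2 R$)
$- 21 U{\left(M{\left(-4 \right)},-1 \right)} \left(-23\right) = - 21 \left(3 - 1 - -8\right) \left(-23\right) = - 21 \left(3 - 1 + 8\right) \left(-23\right) = \left(-21\right) 10 \left(-23\right) = \left(-210\right) \left(-23\right) = 4830$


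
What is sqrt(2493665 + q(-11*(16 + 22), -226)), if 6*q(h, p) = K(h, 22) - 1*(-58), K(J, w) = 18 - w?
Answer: sqrt(2493674) ≈ 1579.1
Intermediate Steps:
q(h, p) = 9 (q(h, p) = ((18 - 1*22) - 1*(-58))/6 = ((18 - 22) + 58)/6 = (-4 + 58)/6 = (1/6)*54 = 9)
sqrt(2493665 + q(-11*(16 + 22), -226)) = sqrt(2493665 + 9) = sqrt(2493674)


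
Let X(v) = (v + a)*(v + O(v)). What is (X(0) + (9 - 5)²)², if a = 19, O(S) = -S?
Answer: 256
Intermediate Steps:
X(v) = 0 (X(v) = (v + 19)*(v - v) = (19 + v)*0 = 0)
(X(0) + (9 - 5)²)² = (0 + (9 - 5)²)² = (0 + 4²)² = (0 + 16)² = 16² = 256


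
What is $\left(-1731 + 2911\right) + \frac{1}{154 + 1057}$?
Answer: $\frac{1428981}{1211} \approx 1180.0$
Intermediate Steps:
$\left(-1731 + 2911\right) + \frac{1}{154 + 1057} = 1180 + \frac{1}{1211} = \frac{1428981}{1211}$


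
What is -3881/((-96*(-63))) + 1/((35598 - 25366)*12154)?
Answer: -30165006145/47007977184 ≈ -0.64170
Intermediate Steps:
-3881/((-96*(-63))) + 1/((35598 - 25366)*12154) = -3881/6048 + (1/12154)/10232 = -3881*1/6048 + (1/10232)*(1/12154) = -3881/6048 + 1/124359728 = -30165006145/47007977184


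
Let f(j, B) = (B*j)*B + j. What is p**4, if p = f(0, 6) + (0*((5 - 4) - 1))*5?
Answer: 0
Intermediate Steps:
f(j, B) = j + j*B**2 (f(j, B) = j*B**2 + j = j + j*B**2)
p = 0 (p = 0*(1 + 6**2) + (0*((5 - 4) - 1))*5 = 0*(1 + 36) + (0*(1 - 1))*5 = 0*37 + (0*0)*5 = 0 + 0*5 = 0 + 0 = 0)
p**4 = 0**4 = 0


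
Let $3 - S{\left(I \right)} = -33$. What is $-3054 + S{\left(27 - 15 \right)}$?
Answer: $-3018$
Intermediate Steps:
$S{\left(I \right)} = 36$ ($S{\left(I \right)} = 3 - -33 = 3 + 33 = 36$)
$-3054 + S{\left(27 - 15 \right)} = -3054 + 36 = -3018$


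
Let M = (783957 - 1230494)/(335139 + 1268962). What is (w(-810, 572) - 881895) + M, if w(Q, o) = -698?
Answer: -1415768760430/1604101 ≈ -8.8259e+5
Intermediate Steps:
M = -446537/1604101 ≈ -0.27837
(w(-810, 572) - 881895) + M = (-698 - 881895) - 446537/1604101 = -882593 - 446537/1604101 = -1415768760430/1604101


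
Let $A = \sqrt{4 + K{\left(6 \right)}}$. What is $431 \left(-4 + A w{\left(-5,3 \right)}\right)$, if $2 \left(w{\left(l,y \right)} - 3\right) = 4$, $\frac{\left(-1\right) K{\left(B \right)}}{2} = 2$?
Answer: $-1724$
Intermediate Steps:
$K{\left(B \right)} = -4$ ($K{\left(B \right)} = \left(-2\right) 2 = -4$)
$w{\left(l,y \right)} = 5$ ($w{\left(l,y \right)} = 3 + \frac{1}{2} \cdot 4 = 3 + 2 = 5$)
$A = 0$ ($A = \sqrt{4 - 4} = \sqrt{0} = 0$)
$431 \left(-4 + A w{\left(-5,3 \right)}\right) = 431 \left(-4 + 0 \cdot 5\right) = 431 \left(-4 + 0\right) = 431 \left(-4\right) = -1724$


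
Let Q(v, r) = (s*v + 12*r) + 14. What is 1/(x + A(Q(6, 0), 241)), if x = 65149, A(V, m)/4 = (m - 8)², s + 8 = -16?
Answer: 1/282305 ≈ 3.5423e-6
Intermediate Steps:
s = -24 (s = -8 - 16 = -24)
Q(v, r) = 14 - 24*v + 12*r (Q(v, r) = (-24*v + 12*r) + 14 = 14 - 24*v + 12*r)
A(V, m) = 4*(-8 + m)² (A(V, m) = 4*(m - 8)² = 4*(-8 + m)²)
1/(x + A(Q(6, 0), 241)) = 1/(65149 + 4*(-8 + 241)²) = 1/(65149 + 4*233²) = 1/(65149 + 4*54289) = 1/(65149 + 217156) = 1/282305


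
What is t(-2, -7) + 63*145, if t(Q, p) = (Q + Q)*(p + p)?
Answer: 9191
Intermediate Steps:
t(Q, p) = 4*Q*p (t(Q, p) = (2*Q)*(2*p) = 4*Q*p)
t(-2, -7) + 63*145 = 4*(-2)*(-7) + 63*145 = 56 + 9135 = 9191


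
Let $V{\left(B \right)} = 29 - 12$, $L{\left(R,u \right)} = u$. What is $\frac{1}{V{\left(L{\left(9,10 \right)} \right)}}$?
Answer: $\frac{1}{17} \approx 0.058824$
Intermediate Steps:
$V{\left(B \right)} = 17$ ($V{\left(B \right)} = 29 - 12 = 17$)
$\frac{1}{V{\left(L{\left(9,10 \right)} \right)}} = \frac{1}{17}$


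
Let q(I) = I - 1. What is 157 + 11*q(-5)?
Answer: 91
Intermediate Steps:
q(I) = -1 + I
157 + 11*q(-5) = 157 + 11*(-1 - 5) = 157 + 11*(-6) = 157 - 66 = 91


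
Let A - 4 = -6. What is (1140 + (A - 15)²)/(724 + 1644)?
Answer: 1429/2368 ≈ 0.60346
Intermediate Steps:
A = -2 (A = 4 - 6 = -2)
(1140 + (A - 15)²)/(724 + 1644) = (1140 + (-2 - 15)²)/(724 + 1644) = (1140 + (-17)²)/2368 = (1140 + 289)*(1/2368) = 1429*(1/2368) = 1429/2368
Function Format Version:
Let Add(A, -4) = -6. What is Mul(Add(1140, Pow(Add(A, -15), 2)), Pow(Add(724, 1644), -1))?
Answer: Rational(1429, 2368) ≈ 0.60346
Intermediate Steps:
A = -2 (A = Add(4, -6) = -2)
Mul(Add(1140, Pow(Add(A, -15), 2)), Pow(Add(724, 1644), -1)) = Mul(Add(1140, Pow(Add(-2, -15), 2)), Pow(Add(724, 1644), -1)) = Mul(Add(1140, Pow(-17, 2)), Pow(2368, -1)) = Mul(Add(1140, 289), Rational(1, 2368)) = Mul(1429, Rational(1, 2368)) = Rational(1429, 2368)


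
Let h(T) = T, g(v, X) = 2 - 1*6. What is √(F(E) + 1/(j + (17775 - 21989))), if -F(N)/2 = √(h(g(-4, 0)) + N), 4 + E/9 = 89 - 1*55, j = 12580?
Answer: √(8366 - 139979912*√266)/8366 ≈ 5.7113*I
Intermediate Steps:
E = 270 (E = -36 + 9*(89 - 1*55) = -36 + 9*(89 - 55) = -36 + 9*34 = -36 + 306 = 270)
g(v, X) = -4 (g(v, X) = 2 - 6 = -4)
F(N) = -2*√(-4 + N)
√(F(E) + 1/(j + (17775 - 21989))) = √(-2*√(-4 + 270) + 1/(12580 + (17775 - 21989))) = √(-2*√266 + 1/(12580 - 4214)) = √(-2*√266 + 1/8366) = √(1/8366 - 2*√266)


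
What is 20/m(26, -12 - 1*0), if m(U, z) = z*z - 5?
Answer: 20/139 ≈ 0.14388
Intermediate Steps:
m(U, z) = -5 + z**2 (m(U, z) = z**2 - 5 = -5 + z**2)
20/m(26, -12 - 1*0) = 20/(-5 + (-12 - 1*0)**2) = 20/(-5 + (-12 + 0)**2) = 20/(-5 + (-12)**2) = 20/(-5 + 144) = 20/139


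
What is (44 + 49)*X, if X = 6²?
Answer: 3348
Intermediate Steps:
X = 36
(44 + 49)*X = (44 + 49)*36 = 93*36 = 3348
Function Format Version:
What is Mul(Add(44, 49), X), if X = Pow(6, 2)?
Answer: 3348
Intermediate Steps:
X = 36
Mul(Add(44, 49), X) = Mul(Add(44, 49), 36) = Mul(93, 36) = 3348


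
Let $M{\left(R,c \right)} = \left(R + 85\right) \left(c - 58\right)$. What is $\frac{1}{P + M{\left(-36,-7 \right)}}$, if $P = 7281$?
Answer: $\frac{1}{4096} \approx 0.00024414$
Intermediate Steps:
$M{\left(R,c \right)} = \left(-58 + c\right) \left(85 + R\right)$ ($M{\left(R,c \right)} = \left(85 + R\right) \left(-58 + c\right) = \left(-58 + c\right) \left(85 + R\right)$)
$\frac{1}{P + M{\left(-36,-7 \right)}} = \frac{1}{7281 - 3185} = \frac{1}{4096}$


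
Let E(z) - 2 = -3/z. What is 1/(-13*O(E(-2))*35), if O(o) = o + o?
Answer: -1/3185 ≈ -0.00031397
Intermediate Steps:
E(z) = 2 - 3/z
O(o) = 2*o
1/(-13*O(E(-2))*35) = 1/(-26*(2 - 3/(-2))*35) = 1/(-26*(2 - 3*(-½))*35) = 1/(-26*(2 + 3/2)*35) = 1/(-26*7/2*35) = 1/(-13*7*35) = 1/(-91*35) = 1/(-3185) = -1/3185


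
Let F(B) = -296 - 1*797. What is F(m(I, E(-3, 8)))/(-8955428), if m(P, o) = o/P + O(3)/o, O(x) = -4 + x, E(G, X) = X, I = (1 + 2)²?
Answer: 1093/8955428 ≈ 0.00012205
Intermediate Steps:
I = 9 (I = 3² = 9)
m(P, o) = -1/o + o/P (m(P, o) = o/P + (-4 + 3)/o = o/P - 1/o = -1/o + o/P)
F(B) = -1093 (F(B) = -296 - 797 = -1093)
F(m(I, E(-3, 8)))/(-8955428) = -1093/(-8955428) = -1093*(-1/8955428) = 1093/8955428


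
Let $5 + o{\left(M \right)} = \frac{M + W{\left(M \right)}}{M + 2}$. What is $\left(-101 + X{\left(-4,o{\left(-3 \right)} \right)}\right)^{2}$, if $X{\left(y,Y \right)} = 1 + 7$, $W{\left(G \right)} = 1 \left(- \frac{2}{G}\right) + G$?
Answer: $8649$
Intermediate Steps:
$W{\left(G \right)} = G - \frac{2}{G}$ ($W{\left(G \right)} = - \frac{2}{G} + G = G - \frac{2}{G}$)
$o{\left(M \right)} = -5 + \frac{- \frac{2}{M} + 2 M}{2 + M}$ ($o{\left(M \right)} = -5 + \frac{M + \left(M - \frac{2}{M}\right)}{M + 2} = -5 + \frac{- \frac{2}{M} + 2 M}{2 + M}$)
$X{\left(y,Y \right)} = 8$
$\left(-101 + X{\left(-4,o{\left(-3 \right)} \right)}\right)^{2} = \left(-101 + 8\right)^{2} = \left(-93\right)^{2} = 8649$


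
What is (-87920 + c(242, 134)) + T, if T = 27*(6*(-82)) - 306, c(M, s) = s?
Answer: -101376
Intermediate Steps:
T = -13590 (T = 27*(-492) - 306 = -13284 - 306 = -13590)
(-87920 + c(242, 134)) + T = (-87920 + 134) - 13590 = -87786 - 13590 = -101376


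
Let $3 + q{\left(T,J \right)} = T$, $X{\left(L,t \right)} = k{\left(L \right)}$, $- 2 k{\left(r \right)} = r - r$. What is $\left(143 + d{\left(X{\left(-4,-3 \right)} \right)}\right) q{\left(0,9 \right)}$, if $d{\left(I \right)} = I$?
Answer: $-429$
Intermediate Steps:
$k{\left(r \right)} = 0$ ($k{\left(r \right)} = - \frac{r - r}{2} = \left(- \frac{1}{2}\right) 0 = 0$)
$X{\left(L,t \right)} = 0$
$q{\left(T,J \right)} = -3 + T$
$\left(143 + d{\left(X{\left(-4,-3 \right)} \right)}\right) q{\left(0,9 \right)} = \left(143 + 0\right) \left(-3 + 0\right) = 143 \left(-3\right) = -429$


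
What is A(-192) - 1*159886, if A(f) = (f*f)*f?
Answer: -7237774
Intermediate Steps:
A(f) = f**3 (A(f) = f**2*f = f**3)
A(-192) - 1*159886 = (-192)**3 - 1*159886 = -7077888 - 159886 = -7237774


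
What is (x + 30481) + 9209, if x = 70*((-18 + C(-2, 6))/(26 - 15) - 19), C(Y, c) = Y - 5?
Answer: 420210/11 ≈ 38201.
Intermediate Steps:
C(Y, c) = -5 + Y
x = -16380/11 (x = 70*((-18 + (-5 - 2))/(26 - 15) - 19) = 70*((-18 - 7)/11 - 19) = 70*(-25*1/11 - 19) = 70*(-25/11 - 19) = 70*(-234/11) = -16380/11 ≈ -1489.1)
(x + 30481) + 9209 = (-16380/11 + 30481) + 9209 = 318911/11 + 9209 = 420210/11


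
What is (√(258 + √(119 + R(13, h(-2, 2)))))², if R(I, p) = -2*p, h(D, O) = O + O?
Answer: 258 + √111 ≈ 268.54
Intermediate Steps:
h(D, O) = 2*O
(√(258 + √(119 + R(13, h(-2, 2)))))² = (√(258 + √(119 - 4*2)))² = (√(258 + √(119 - 2*4)))² = (√(258 + √(119 - 8)))² = (√(258 + √111))² = 258 + √111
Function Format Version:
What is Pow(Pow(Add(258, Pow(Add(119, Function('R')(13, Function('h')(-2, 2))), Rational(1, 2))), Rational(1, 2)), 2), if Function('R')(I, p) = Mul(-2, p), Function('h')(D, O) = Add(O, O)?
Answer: Add(258, Pow(111, Rational(1, 2))) ≈ 268.54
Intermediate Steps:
Function('h')(D, O) = Mul(2, O)
Pow(Pow(Add(258, Pow(Add(119, Function('R')(13, Function('h')(-2, 2))), Rational(1, 2))), Rational(1, 2)), 2) = Pow(Pow(Add(258, Pow(Add(119, Mul(-2, Mul(2, 2))), Rational(1, 2))), Rational(1, 2)), 2) = Pow(Pow(Add(258, Pow(Add(119, Mul(-2, 4)), Rational(1, 2))), Rational(1, 2)), 2) = Pow(Pow(Add(258, Pow(Add(119, -8), Rational(1, 2))), Rational(1, 2)), 2) = Pow(Pow(Add(258, Pow(111, Rational(1, 2))), Rational(1, 2)), 2) = Add(258, Pow(111, Rational(1, 2)))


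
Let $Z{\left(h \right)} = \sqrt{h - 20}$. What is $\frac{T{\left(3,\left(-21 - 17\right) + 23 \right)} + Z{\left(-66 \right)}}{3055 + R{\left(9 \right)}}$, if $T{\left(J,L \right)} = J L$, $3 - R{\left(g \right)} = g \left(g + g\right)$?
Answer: $- \frac{45}{2896} + \frac{i \sqrt{86}}{2896} \approx -0.015539 + 0.0032022 i$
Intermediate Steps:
$Z{\left(h \right)} = \sqrt{-20 + h}$
$R{\left(g \right)} = 3 - 2 g^{2}$ ($R{\left(g \right)} = 3 - g \left(g + g\right) = 3 - g 2 g = 3 - 2 g^{2}$)
$\frac{T{\left(3,\left(-21 - 17\right) + 23 \right)} + Z{\left(-66 \right)}}{3055 + R{\left(9 \right)}} = \frac{3 \left(\left(-21 - 17\right) + 23\right) + \sqrt{-20 - 66}}{3055 + \left(3 - 2 \cdot 9^{2}\right)} = \frac{3 \left(-38 + 23\right) + \sqrt{-86}}{3055 + \left(3 - 162\right)} = \frac{3 \left(-15\right) + i \sqrt{86}}{3055 + \left(3 - 162\right)} = \frac{-45 + i \sqrt{86}}{3055 - 159} = \frac{-45 + i \sqrt{86}}{2896} = \left(-45 + i \sqrt{86}\right) \frac{1}{2896} = - \frac{45}{2896} + \frac{i \sqrt{86}}{2896}$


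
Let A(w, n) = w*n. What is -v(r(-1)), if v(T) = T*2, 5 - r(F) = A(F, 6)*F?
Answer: 2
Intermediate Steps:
A(w, n) = n*w
r(F) = 5 - 6*F² (r(F) = 5 - 6*F*F = 5 - 6*F²)
v(T) = 2*T
-v(r(-1)) = -2*(5 - 6*(-1)²) = -2*(5 - 6*1) = -2*(5 - 6) = -2*(-1) = -1*(-2) = 2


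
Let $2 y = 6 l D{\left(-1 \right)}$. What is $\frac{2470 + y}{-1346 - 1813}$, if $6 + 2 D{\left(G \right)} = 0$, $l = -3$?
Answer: $- \frac{2497}{3159} \approx -0.79044$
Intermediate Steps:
$D{\left(G \right)} = -3$ ($D{\left(G \right)} = -3 + \frac{1}{2} \cdot 0 = -3 + 0 = -3$)
$y = 27$ ($y = \frac{6 \left(-3\right) \left(-3\right)}{2} = \frac{\left(-18\right) \left(-3\right)}{2} = \frac{1}{2} \cdot 54 = 27$)
$\frac{2470 + y}{-1346 - 1813} = \frac{2470 + 27}{-1346 - 1813} = \frac{2497}{-3159} = 2497 \left(- \frac{1}{3159}\right) = - \frac{2497}{3159}$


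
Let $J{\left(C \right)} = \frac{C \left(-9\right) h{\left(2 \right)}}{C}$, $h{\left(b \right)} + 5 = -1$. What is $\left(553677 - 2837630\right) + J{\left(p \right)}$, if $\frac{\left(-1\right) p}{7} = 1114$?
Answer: $-2283899$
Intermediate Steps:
$p = -7798$ ($p = \left(-7\right) 1114 = -7798$)
$h{\left(b \right)} = -6$ ($h{\left(b \right)} = -5 - 1 = -6$)
$J{\left(C \right)} = 54$ ($J{\left(C \right)} = \frac{C \left(-9\right) \left(-6\right)}{C} = \frac{- 9 C \left(-6\right)}{C} = \frac{54 C}{C} = 54$)
$\left(553677 - 2837630\right) + J{\left(p \right)} = \left(553677 - 2837630\right) + 54 = -2283953 + 54 = -2283899$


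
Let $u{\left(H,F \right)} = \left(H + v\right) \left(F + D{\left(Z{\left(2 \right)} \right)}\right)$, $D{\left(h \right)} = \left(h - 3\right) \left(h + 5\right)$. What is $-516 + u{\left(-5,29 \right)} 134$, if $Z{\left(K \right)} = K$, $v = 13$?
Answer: $23068$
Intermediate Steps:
$D{\left(h \right)} = \left(-3 + h\right) \left(5 + h\right)$
$u{\left(H,F \right)} = \left(-7 + F\right) \left(13 + H\right)$ ($u{\left(H,F \right)} = \left(H + 13\right) \left(F + \left(-15 + 2^{2} + 2 \cdot 2\right)\right) = \left(13 + H\right) \left(F + \left(-15 + 4 + 4\right)\right) = \left(13 + H\right) \left(F - 7\right) = \left(13 + H\right) \left(-7 + F\right) = \left(-7 + F\right) \left(13 + H\right)$)
$-516 + u{\left(-5,29 \right)} 134 = -516 + \left(-91 - -35 + 13 \cdot 29 + 29 \left(-5\right)\right) 134 = -516 + \left(-91 + 35 + 377 - 145\right) 134 = -516 + 176 \cdot 134 = -516 + 23584 = 23068$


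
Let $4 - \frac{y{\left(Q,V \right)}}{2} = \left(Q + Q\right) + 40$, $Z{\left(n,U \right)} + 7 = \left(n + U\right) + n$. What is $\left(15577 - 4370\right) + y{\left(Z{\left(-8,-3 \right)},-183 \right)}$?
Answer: $11239$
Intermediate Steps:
$Z{\left(n,U \right)} = -7 + U + 2 n$ ($Z{\left(n,U \right)} = -7 + \left(\left(n + U\right) + n\right) = -7 + \left(\left(U + n\right) + n\right) = -7 + \left(U + 2 n\right) = -7 + U + 2 n$)
$y{\left(Q,V \right)} = -72 - 4 Q$ ($y{\left(Q,V \right)} = 8 - 2 \left(\left(Q + Q\right) + 40\right) = 8 - 2 \left(2 Q + 40\right) = 8 - 2 \left(40 + 2 Q\right) = 8 - \left(80 + 4 Q\right) = -72 - 4 Q$)
$\left(15577 - 4370\right) + y{\left(Z{\left(-8,-3 \right)},-183 \right)} = \left(15577 - 4370\right) - \left(72 + 4 \left(-7 - 3 + 2 \left(-8\right)\right)\right) = 11207 - \left(72 + 4 \left(-7 - 3 - 16\right)\right) = 11207 - -32 = 11207 + \left(-72 + 104\right) = 11207 + 32 = 11239$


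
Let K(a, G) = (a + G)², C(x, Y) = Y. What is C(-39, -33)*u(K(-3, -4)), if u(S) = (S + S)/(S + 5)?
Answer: -539/9 ≈ -59.889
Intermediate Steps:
K(a, G) = (G + a)²
u(S) = 2*S/(5 + S) (u(S) = (2*S)/(5 + S) = 2*S/(5 + S))
C(-39, -33)*u(K(-3, -4)) = -66*(-4 - 3)²/(5 + (-4 - 3)²) = -66*(-7)²/(5 + (-7)²) = -66*49/(5 + 49) = -66*49/54 = -33*49/27 = -539/9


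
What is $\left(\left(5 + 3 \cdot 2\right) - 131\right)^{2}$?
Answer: $14400$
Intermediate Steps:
$\left(\left(5 + 3 \cdot 2\right) - 131\right)^{2} = \left(\left(5 + 6\right) - 131\right)^{2} = \left(11 - 131\right)^{2} = \left(-120\right)^{2} = 14400$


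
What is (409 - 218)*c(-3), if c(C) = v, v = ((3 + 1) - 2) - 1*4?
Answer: -382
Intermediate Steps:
v = -2 (v = (4 - 2) - 4 = 2 - 4 = -2)
c(C) = -2
(409 - 218)*c(-3) = (409 - 218)*(-2) = 191*(-2) = -382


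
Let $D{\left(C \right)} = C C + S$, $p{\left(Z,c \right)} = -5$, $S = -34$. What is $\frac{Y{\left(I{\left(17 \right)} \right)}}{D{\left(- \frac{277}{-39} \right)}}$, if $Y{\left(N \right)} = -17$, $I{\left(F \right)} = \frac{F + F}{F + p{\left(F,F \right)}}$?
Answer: $- \frac{25857}{25015} \approx -1.0337$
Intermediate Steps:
$I{\left(F \right)} = \frac{2 F}{-5 + F}$ ($I{\left(F \right)} = \frac{F + F}{F - 5} = \frac{2 F}{-5 + F}$)
$D{\left(C \right)} = -34 + C^{2}$ ($D{\left(C \right)} = C C - 34 = C^{2} - 34 = -34 + C^{2}$)
$\frac{Y{\left(I{\left(17 \right)} \right)}}{D{\left(- \frac{277}{-39} \right)}} = - \frac{17}{-34 + \left(- \frac{277}{-39}\right)^{2}} = - \frac{17}{-34 + \left(\left(-277\right) \left(- \frac{1}{39}\right)\right)^{2}} = - \frac{17}{-34 + \left(\frac{277}{39}\right)^{2}} = - \frac{17}{-34 + \frac{76729}{1521}} = - \frac{17}{\frac{25015}{1521}} = \left(-17\right) \frac{1521}{25015} = - \frac{25857}{25015}$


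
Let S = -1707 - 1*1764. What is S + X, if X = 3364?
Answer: -107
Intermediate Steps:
S = -3471 (S = -1707 - 1764 = -3471)
S + X = -3471 + 3364 = -107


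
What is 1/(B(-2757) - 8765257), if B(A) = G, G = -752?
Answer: -1/8766009 ≈ -1.1408e-7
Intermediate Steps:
B(A) = -752
1/(B(-2757) - 8765257) = 1/(-752 - 8765257) = 1/(-8766009) = -1/8766009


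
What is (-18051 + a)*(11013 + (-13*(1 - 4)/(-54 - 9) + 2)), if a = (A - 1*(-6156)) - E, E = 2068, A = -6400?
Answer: -672857518/3 ≈ -2.2429e+8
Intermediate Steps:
a = -2312 (a = (-6400 - 1*(-6156)) - 1*2068 = (-6400 + 6156) - 2068 = -244 - 2068 = -2312)
(-18051 + a)*(11013 + (-13*(1 - 4)/(-54 - 9) + 2)) = (-18051 - 2312)*(11013 + (-13*(1 - 4)/(-54 - 9) + 2)) = -20363*(11013 + (-(-39)/(-63) + 2)) = -20363*(11013 + (-(-39)*(-1)/63 + 2)) = -20363*(11013 + (-13*1/21 + 2)) = -20363*(11013 + (-13/21 + 2)) = -20363*(11013 + 29/21) = -20363*231302/21 = -672857518/3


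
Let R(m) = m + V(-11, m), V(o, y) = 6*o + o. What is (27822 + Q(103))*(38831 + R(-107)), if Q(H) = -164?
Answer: 1068898726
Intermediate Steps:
V(o, y) = 7*o
R(m) = -77 + m (R(m) = m + 7*(-11) = m - 77 = -77 + m)
(27822 + Q(103))*(38831 + R(-107)) = (27822 - 164)*(38831 + (-77 - 107)) = 27658*(38831 - 184) = 27658*38647 = 1068898726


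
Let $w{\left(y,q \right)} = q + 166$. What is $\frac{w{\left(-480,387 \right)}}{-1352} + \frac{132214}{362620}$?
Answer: $- \frac{5443883}{122565560} \approx -0.044416$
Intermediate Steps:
$w{\left(y,q \right)} = 166 + q$
$\frac{w{\left(-480,387 \right)}}{-1352} + \frac{132214}{362620} = \frac{166 + 387}{-1352} + \frac{132214}{362620} = 553 \left(- \frac{1}{1352}\right) + 132214 \cdot \frac{1}{362620} = - \frac{553}{1352} + \frac{66107}{181310} = - \frac{5443883}{122565560}$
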